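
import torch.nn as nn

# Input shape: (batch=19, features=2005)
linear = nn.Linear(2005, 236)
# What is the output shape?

Input shape: (19, 2005)
Output shape: (19, 236)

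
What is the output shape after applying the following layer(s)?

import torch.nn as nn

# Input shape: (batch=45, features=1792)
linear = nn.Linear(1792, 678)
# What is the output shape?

Input shape: (45, 1792)
Output shape: (45, 678)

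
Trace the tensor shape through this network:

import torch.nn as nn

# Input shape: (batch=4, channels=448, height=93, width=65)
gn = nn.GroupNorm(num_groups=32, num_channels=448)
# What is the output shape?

Input shape: (4, 448, 93, 65)
Output shape: (4, 448, 93, 65)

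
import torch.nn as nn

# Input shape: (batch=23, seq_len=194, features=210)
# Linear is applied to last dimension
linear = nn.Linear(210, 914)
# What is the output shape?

Input shape: (23, 194, 210)
Output shape: (23, 194, 914)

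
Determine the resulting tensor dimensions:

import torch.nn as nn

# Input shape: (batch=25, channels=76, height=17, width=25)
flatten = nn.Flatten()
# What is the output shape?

Input shape: (25, 76, 17, 25)
Output shape: (25, 32300)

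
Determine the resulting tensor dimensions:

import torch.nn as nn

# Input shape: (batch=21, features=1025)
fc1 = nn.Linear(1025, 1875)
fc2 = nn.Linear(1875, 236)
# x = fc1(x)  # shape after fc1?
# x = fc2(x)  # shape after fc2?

Input shape: (21, 1025)
  -> after fc1: (21, 1875)
Output shape: (21, 236)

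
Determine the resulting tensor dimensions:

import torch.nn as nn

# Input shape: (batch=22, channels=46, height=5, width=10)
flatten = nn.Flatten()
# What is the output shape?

Input shape: (22, 46, 5, 10)
Output shape: (22, 2300)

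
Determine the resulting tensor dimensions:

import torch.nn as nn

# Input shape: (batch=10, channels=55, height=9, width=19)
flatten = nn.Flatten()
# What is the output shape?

Input shape: (10, 55, 9, 19)
Output shape: (10, 9405)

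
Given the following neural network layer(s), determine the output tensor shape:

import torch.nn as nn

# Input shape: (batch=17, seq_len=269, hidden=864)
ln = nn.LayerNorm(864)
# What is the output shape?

Input shape: (17, 269, 864)
Output shape: (17, 269, 864)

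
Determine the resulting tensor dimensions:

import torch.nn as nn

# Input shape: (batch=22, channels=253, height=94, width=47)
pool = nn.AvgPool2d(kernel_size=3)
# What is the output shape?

Input shape: (22, 253, 94, 47)
Output shape: (22, 253, 31, 15)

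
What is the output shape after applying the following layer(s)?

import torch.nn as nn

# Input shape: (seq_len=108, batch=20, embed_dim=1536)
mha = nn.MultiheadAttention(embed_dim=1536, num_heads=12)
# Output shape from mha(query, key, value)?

Input shape: (108, 20, 1536)
Output shape: (108, 20, 1536)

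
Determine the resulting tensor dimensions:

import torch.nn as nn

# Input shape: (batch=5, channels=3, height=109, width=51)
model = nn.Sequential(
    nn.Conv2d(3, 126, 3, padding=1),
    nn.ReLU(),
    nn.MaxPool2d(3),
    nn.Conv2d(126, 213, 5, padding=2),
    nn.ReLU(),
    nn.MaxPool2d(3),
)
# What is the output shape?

Input shape: (5, 3, 109, 51)
  -> after first Conv2d: (5, 126, 109, 51)
  -> after first MaxPool2d: (5, 126, 36, 17)
  -> after second Conv2d: (5, 213, 36, 17)
Output shape: (5, 213, 12, 5)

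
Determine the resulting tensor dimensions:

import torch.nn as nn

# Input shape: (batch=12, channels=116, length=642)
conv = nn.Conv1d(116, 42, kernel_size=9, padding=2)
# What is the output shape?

Input shape: (12, 116, 642)
Output shape: (12, 42, 638)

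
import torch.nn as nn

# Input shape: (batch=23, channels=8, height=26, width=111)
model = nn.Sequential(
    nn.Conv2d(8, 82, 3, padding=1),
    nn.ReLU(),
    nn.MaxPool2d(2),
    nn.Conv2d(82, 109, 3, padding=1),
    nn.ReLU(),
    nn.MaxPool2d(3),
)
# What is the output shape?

Input shape: (23, 8, 26, 111)
  -> after first Conv2d: (23, 82, 26, 111)
  -> after first MaxPool2d: (23, 82, 13, 55)
  -> after second Conv2d: (23, 109, 13, 55)
Output shape: (23, 109, 4, 18)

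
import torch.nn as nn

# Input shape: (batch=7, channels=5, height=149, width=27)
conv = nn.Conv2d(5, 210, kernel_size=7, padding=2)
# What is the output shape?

Input shape: (7, 5, 149, 27)
Output shape: (7, 210, 147, 25)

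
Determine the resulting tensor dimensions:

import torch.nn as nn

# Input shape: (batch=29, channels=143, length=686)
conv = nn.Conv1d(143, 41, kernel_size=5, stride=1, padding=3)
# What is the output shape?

Input shape: (29, 143, 686)
Output shape: (29, 41, 688)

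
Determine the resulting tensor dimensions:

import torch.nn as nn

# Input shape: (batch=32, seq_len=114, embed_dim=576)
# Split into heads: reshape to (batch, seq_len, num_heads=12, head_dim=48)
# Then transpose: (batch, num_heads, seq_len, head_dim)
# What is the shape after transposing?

Input shape: (32, 114, 576)
  -> after reshape: (32, 114, 12, 48)
Output shape: (32, 12, 114, 48)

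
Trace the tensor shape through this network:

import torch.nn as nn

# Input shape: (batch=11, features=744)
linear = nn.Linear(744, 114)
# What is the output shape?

Input shape: (11, 744)
Output shape: (11, 114)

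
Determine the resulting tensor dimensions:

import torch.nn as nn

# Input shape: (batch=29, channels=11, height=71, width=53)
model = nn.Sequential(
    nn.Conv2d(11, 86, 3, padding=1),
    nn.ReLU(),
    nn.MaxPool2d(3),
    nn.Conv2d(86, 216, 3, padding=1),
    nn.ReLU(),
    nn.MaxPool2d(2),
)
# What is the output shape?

Input shape: (29, 11, 71, 53)
  -> after first Conv2d: (29, 86, 71, 53)
  -> after first MaxPool2d: (29, 86, 23, 17)
  -> after second Conv2d: (29, 216, 23, 17)
Output shape: (29, 216, 11, 8)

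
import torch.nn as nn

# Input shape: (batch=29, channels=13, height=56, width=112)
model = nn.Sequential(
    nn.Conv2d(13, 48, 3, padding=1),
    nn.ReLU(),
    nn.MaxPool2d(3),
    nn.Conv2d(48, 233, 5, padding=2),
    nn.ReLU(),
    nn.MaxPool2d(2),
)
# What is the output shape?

Input shape: (29, 13, 56, 112)
  -> after first Conv2d: (29, 48, 56, 112)
  -> after first MaxPool2d: (29, 48, 18, 37)
  -> after second Conv2d: (29, 233, 18, 37)
Output shape: (29, 233, 9, 18)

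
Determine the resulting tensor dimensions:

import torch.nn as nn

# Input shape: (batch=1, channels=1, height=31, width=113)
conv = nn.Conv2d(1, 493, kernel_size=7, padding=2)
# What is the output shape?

Input shape: (1, 1, 31, 113)
Output shape: (1, 493, 29, 111)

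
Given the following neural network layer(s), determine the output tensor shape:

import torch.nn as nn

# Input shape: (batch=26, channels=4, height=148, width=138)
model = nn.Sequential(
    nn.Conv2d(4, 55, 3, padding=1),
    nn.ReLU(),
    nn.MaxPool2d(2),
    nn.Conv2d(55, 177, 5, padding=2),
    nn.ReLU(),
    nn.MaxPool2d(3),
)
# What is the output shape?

Input shape: (26, 4, 148, 138)
  -> after first Conv2d: (26, 55, 148, 138)
  -> after first MaxPool2d: (26, 55, 74, 69)
  -> after second Conv2d: (26, 177, 74, 69)
Output shape: (26, 177, 24, 23)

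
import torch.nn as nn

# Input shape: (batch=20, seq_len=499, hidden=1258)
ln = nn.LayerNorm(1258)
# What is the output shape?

Input shape: (20, 499, 1258)
Output shape: (20, 499, 1258)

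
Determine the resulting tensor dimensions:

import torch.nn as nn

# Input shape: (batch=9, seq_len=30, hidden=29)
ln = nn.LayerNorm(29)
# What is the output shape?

Input shape: (9, 30, 29)
Output shape: (9, 30, 29)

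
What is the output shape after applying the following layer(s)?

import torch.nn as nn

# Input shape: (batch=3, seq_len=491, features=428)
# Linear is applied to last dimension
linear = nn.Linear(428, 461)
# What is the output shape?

Input shape: (3, 491, 428)
Output shape: (3, 491, 461)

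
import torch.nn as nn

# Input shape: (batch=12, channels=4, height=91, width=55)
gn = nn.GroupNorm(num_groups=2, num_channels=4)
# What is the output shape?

Input shape: (12, 4, 91, 55)
Output shape: (12, 4, 91, 55)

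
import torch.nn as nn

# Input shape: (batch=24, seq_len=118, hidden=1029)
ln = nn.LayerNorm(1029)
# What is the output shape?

Input shape: (24, 118, 1029)
Output shape: (24, 118, 1029)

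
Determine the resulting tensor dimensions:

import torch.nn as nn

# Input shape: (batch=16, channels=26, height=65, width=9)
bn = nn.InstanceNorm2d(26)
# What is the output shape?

Input shape: (16, 26, 65, 9)
Output shape: (16, 26, 65, 9)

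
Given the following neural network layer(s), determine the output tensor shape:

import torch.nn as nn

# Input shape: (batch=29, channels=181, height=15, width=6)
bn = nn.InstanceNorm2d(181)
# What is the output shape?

Input shape: (29, 181, 15, 6)
Output shape: (29, 181, 15, 6)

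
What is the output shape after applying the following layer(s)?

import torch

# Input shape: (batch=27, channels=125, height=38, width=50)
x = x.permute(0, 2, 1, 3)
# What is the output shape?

Input shape: (27, 125, 38, 50)
Output shape: (27, 38, 125, 50)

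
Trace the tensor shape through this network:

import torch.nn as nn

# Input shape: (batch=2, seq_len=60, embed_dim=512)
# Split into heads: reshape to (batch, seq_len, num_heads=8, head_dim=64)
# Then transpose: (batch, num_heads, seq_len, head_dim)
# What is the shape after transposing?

Input shape: (2, 60, 512)
  -> after reshape: (2, 60, 8, 64)
Output shape: (2, 8, 60, 64)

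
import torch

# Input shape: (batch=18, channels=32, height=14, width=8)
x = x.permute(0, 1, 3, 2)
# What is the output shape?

Input shape: (18, 32, 14, 8)
Output shape: (18, 32, 8, 14)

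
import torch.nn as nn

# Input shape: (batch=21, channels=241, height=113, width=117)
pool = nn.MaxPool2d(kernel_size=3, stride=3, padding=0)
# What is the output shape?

Input shape: (21, 241, 113, 117)
Output shape: (21, 241, 37, 39)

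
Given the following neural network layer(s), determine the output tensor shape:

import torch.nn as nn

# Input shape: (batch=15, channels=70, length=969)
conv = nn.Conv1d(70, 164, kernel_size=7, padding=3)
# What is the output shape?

Input shape: (15, 70, 969)
Output shape: (15, 164, 969)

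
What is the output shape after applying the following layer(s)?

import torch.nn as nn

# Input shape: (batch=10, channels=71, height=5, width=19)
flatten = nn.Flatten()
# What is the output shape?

Input shape: (10, 71, 5, 19)
Output shape: (10, 6745)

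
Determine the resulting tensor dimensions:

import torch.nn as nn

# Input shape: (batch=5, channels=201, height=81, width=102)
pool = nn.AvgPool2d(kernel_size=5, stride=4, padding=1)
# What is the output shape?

Input shape: (5, 201, 81, 102)
Output shape: (5, 201, 20, 25)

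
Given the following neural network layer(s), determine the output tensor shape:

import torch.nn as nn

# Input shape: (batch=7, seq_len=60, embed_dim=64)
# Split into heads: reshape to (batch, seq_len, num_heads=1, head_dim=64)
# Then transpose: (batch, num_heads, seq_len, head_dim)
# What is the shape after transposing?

Input shape: (7, 60, 64)
  -> after reshape: (7, 60, 1, 64)
Output shape: (7, 1, 60, 64)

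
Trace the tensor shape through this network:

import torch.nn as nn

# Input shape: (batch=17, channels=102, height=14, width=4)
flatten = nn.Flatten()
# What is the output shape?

Input shape: (17, 102, 14, 4)
Output shape: (17, 5712)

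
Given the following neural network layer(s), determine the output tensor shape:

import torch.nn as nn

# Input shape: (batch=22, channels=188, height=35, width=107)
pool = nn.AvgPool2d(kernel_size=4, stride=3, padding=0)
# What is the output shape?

Input shape: (22, 188, 35, 107)
Output shape: (22, 188, 11, 35)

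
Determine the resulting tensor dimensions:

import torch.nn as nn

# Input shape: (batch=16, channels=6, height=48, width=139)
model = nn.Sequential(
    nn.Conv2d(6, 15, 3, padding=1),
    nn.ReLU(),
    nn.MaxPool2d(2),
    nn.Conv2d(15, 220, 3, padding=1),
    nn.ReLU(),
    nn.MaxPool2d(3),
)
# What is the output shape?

Input shape: (16, 6, 48, 139)
  -> after first Conv2d: (16, 15, 48, 139)
  -> after first MaxPool2d: (16, 15, 24, 69)
  -> after second Conv2d: (16, 220, 24, 69)
Output shape: (16, 220, 8, 23)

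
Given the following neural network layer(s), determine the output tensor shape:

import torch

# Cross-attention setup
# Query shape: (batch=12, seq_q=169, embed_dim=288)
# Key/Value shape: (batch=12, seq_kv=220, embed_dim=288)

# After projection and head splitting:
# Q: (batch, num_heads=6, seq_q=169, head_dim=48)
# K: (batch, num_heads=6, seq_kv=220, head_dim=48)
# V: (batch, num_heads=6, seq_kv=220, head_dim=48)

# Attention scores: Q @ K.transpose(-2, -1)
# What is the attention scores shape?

Input shape: (12, 169, 288)
Output shape: (12, 6, 169, 220)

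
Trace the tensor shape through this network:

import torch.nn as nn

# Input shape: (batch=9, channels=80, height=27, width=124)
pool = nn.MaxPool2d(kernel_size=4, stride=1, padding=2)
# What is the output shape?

Input shape: (9, 80, 27, 124)
Output shape: (9, 80, 28, 125)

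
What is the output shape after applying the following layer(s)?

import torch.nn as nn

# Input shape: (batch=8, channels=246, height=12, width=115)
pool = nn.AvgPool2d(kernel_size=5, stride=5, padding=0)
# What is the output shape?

Input shape: (8, 246, 12, 115)
Output shape: (8, 246, 2, 23)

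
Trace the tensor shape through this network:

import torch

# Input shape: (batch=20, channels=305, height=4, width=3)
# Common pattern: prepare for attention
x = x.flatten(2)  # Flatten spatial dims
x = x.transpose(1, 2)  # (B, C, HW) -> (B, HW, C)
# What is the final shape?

Input shape: (20, 305, 4, 3)
  -> after flatten(2): (20, 305, 12)
Output shape: (20, 12, 305)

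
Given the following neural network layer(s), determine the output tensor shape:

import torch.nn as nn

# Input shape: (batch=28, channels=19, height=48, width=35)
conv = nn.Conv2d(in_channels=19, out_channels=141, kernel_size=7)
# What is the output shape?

Input shape: (28, 19, 48, 35)
Output shape: (28, 141, 42, 29)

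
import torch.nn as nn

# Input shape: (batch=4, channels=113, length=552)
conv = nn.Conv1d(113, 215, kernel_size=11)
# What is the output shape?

Input shape: (4, 113, 552)
Output shape: (4, 215, 542)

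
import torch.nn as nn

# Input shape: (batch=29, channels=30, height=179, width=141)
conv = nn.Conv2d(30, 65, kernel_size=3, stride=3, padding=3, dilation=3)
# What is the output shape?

Input shape: (29, 30, 179, 141)
Output shape: (29, 65, 60, 47)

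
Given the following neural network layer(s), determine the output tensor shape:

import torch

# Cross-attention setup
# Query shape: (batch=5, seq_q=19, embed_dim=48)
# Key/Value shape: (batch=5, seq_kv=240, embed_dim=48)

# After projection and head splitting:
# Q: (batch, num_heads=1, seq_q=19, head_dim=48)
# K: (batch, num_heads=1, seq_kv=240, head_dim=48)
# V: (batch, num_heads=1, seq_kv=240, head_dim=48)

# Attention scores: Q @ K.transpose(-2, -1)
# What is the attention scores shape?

Input shape: (5, 19, 48)
Output shape: (5, 1, 19, 240)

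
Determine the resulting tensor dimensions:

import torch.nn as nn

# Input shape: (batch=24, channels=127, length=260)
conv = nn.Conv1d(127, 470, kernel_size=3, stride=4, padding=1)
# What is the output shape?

Input shape: (24, 127, 260)
Output shape: (24, 470, 65)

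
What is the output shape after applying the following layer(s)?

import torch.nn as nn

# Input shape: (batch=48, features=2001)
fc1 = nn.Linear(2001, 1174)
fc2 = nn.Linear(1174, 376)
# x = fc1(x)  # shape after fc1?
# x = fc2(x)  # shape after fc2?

Input shape: (48, 2001)
  -> after fc1: (48, 1174)
Output shape: (48, 376)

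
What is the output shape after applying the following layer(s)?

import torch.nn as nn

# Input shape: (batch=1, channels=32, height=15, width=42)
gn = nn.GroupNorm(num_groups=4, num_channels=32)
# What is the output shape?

Input shape: (1, 32, 15, 42)
Output shape: (1, 32, 15, 42)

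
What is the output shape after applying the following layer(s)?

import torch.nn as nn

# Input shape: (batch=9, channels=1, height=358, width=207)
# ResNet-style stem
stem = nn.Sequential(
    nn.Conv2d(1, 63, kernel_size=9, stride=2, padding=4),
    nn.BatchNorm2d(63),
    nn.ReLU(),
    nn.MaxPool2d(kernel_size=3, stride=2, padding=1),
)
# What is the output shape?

Input shape: (9, 1, 358, 207)
  -> after Conv2d 9x9 stride=2: (9, 63, 179, 104)
Output shape: (9, 63, 90, 52)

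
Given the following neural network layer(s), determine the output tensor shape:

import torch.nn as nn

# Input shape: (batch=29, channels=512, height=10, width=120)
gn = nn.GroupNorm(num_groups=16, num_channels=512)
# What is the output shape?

Input shape: (29, 512, 10, 120)
Output shape: (29, 512, 10, 120)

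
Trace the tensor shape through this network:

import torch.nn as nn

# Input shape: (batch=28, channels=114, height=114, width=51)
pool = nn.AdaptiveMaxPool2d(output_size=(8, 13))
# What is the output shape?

Input shape: (28, 114, 114, 51)
Output shape: (28, 114, 8, 13)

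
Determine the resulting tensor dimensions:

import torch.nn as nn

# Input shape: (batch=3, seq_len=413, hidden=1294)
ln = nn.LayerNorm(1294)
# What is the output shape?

Input shape: (3, 413, 1294)
Output shape: (3, 413, 1294)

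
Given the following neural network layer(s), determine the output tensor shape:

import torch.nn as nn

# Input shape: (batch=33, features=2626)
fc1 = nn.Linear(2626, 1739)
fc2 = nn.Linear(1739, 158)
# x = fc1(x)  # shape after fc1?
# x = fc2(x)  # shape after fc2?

Input shape: (33, 2626)
  -> after fc1: (33, 1739)
Output shape: (33, 158)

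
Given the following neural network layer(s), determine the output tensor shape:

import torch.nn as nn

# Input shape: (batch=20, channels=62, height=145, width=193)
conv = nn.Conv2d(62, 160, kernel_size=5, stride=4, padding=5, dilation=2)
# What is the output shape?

Input shape: (20, 62, 145, 193)
Output shape: (20, 160, 37, 49)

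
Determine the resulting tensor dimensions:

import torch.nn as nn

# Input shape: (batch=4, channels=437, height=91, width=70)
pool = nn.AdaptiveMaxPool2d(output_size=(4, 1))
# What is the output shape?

Input shape: (4, 437, 91, 70)
Output shape: (4, 437, 4, 1)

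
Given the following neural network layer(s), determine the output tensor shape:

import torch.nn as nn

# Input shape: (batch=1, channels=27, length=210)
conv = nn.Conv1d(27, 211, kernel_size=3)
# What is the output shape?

Input shape: (1, 27, 210)
Output shape: (1, 211, 208)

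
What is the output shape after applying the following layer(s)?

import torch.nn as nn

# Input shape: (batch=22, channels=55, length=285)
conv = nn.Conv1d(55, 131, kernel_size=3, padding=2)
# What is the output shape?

Input shape: (22, 55, 285)
Output shape: (22, 131, 287)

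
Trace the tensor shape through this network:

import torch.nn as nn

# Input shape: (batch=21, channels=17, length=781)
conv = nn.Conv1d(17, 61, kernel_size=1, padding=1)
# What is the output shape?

Input shape: (21, 17, 781)
Output shape: (21, 61, 783)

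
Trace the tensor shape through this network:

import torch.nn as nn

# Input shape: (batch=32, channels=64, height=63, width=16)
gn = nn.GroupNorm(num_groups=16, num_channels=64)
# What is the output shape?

Input shape: (32, 64, 63, 16)
Output shape: (32, 64, 63, 16)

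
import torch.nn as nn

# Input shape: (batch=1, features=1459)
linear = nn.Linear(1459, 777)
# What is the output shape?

Input shape: (1, 1459)
Output shape: (1, 777)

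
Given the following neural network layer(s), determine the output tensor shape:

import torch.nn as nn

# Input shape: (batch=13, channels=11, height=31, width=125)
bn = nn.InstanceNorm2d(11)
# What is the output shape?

Input shape: (13, 11, 31, 125)
Output shape: (13, 11, 31, 125)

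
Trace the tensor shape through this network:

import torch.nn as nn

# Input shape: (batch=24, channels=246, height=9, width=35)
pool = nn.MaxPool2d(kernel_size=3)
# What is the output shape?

Input shape: (24, 246, 9, 35)
Output shape: (24, 246, 3, 11)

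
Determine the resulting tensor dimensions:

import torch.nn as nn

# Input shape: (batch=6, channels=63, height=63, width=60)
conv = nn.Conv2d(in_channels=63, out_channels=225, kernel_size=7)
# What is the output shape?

Input shape: (6, 63, 63, 60)
Output shape: (6, 225, 57, 54)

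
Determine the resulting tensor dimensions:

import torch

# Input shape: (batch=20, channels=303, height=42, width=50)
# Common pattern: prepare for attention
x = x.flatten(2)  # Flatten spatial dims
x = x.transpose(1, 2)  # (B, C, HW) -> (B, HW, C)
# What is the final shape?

Input shape: (20, 303, 42, 50)
  -> after flatten(2): (20, 303, 2100)
Output shape: (20, 2100, 303)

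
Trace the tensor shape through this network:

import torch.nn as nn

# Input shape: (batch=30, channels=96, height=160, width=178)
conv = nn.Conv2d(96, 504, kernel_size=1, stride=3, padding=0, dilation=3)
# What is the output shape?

Input shape: (30, 96, 160, 178)
Output shape: (30, 504, 54, 60)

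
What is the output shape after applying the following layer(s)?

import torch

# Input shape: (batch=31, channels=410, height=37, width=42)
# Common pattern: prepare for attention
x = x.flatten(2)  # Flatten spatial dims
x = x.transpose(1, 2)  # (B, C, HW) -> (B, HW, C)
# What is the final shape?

Input shape: (31, 410, 37, 42)
  -> after flatten(2): (31, 410, 1554)
Output shape: (31, 1554, 410)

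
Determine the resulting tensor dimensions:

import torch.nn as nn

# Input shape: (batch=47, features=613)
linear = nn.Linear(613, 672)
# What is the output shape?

Input shape: (47, 613)
Output shape: (47, 672)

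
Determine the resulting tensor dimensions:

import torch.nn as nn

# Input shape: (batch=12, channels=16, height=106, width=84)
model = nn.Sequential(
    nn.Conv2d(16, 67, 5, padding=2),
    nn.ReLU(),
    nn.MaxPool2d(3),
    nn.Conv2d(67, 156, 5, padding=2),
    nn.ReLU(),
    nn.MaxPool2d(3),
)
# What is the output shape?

Input shape: (12, 16, 106, 84)
  -> after first Conv2d: (12, 67, 106, 84)
  -> after first MaxPool2d: (12, 67, 35, 28)
  -> after second Conv2d: (12, 156, 35, 28)
Output shape: (12, 156, 11, 9)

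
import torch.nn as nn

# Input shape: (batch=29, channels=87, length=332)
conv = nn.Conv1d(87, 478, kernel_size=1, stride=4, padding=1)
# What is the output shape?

Input shape: (29, 87, 332)
Output shape: (29, 478, 84)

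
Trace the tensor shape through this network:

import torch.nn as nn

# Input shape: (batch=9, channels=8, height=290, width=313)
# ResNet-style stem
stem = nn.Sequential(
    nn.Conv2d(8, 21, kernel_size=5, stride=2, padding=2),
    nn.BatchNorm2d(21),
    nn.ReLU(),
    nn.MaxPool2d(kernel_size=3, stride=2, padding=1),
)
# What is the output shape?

Input shape: (9, 8, 290, 313)
  -> after Conv2d 5x5 stride=2: (9, 21, 145, 157)
Output shape: (9, 21, 73, 79)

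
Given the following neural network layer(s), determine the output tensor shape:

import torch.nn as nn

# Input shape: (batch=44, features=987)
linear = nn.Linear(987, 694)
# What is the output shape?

Input shape: (44, 987)
Output shape: (44, 694)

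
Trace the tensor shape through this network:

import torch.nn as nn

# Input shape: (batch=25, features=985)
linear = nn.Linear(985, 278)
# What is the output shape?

Input shape: (25, 985)
Output shape: (25, 278)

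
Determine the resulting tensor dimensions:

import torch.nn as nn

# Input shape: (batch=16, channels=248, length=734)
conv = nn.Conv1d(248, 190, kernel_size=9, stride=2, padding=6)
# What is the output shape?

Input shape: (16, 248, 734)
Output shape: (16, 190, 369)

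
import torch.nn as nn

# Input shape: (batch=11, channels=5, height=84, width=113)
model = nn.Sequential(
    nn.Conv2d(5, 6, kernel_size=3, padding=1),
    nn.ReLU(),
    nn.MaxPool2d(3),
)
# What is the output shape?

Input shape: (11, 5, 84, 113)
  -> after Conv2d: (11, 6, 84, 113)
  -> after ReLU: (11, 6, 84, 113)
Output shape: (11, 6, 28, 37)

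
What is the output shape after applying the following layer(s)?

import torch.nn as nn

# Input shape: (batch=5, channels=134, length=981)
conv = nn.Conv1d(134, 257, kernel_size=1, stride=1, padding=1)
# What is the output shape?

Input shape: (5, 134, 981)
Output shape: (5, 257, 983)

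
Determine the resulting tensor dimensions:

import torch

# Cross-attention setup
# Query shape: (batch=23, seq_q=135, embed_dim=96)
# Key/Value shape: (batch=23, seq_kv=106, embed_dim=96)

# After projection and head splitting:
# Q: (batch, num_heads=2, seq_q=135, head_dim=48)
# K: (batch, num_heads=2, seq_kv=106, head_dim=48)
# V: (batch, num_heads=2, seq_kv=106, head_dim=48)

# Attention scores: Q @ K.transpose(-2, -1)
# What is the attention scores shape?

Input shape: (23, 135, 96)
Output shape: (23, 2, 135, 106)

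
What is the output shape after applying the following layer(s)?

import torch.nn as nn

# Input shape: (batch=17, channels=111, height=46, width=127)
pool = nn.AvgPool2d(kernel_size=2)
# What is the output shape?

Input shape: (17, 111, 46, 127)
Output shape: (17, 111, 23, 63)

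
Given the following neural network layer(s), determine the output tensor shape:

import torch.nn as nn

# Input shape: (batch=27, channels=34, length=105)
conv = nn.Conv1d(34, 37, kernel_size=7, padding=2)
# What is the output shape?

Input shape: (27, 34, 105)
Output shape: (27, 37, 103)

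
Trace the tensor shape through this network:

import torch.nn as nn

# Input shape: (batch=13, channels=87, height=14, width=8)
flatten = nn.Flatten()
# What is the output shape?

Input shape: (13, 87, 14, 8)
Output shape: (13, 9744)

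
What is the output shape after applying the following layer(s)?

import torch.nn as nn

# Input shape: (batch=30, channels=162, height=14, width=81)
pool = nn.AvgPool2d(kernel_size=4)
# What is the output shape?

Input shape: (30, 162, 14, 81)
Output shape: (30, 162, 3, 20)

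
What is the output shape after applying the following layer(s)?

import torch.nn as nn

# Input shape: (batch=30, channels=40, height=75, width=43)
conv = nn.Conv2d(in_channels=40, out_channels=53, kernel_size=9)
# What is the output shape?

Input shape: (30, 40, 75, 43)
Output shape: (30, 53, 67, 35)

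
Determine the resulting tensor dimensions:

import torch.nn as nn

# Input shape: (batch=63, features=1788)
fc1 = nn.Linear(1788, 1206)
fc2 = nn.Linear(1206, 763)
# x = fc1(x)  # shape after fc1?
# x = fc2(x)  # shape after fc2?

Input shape: (63, 1788)
  -> after fc1: (63, 1206)
Output shape: (63, 763)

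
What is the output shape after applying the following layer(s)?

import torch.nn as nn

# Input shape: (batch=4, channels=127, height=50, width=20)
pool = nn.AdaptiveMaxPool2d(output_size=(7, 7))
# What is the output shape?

Input shape: (4, 127, 50, 20)
Output shape: (4, 127, 7, 7)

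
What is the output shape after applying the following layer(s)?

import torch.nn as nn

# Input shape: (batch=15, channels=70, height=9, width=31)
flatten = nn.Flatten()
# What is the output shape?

Input shape: (15, 70, 9, 31)
Output shape: (15, 19530)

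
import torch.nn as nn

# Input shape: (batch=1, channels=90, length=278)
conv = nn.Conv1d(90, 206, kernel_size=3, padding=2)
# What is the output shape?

Input shape: (1, 90, 278)
Output shape: (1, 206, 280)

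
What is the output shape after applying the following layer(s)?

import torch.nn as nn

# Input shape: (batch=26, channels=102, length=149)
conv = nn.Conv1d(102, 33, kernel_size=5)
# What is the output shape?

Input shape: (26, 102, 149)
Output shape: (26, 33, 145)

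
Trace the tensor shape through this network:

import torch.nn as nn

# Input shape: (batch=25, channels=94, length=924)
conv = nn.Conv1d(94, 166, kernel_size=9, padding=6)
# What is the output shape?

Input shape: (25, 94, 924)
Output shape: (25, 166, 928)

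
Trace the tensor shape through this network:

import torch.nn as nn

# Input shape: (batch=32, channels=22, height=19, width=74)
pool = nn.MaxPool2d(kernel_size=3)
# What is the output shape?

Input shape: (32, 22, 19, 74)
Output shape: (32, 22, 6, 24)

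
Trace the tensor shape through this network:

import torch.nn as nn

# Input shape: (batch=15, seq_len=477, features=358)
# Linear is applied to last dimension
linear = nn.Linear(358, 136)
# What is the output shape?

Input shape: (15, 477, 358)
Output shape: (15, 477, 136)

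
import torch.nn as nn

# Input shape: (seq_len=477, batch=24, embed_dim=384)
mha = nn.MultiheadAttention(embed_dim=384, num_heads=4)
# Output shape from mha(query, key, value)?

Input shape: (477, 24, 384)
Output shape: (477, 24, 384)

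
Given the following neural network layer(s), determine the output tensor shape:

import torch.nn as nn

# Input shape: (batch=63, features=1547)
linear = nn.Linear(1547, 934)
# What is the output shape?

Input shape: (63, 1547)
Output shape: (63, 934)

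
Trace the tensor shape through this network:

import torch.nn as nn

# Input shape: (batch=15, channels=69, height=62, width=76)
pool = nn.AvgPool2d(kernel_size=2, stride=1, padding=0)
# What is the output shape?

Input shape: (15, 69, 62, 76)
Output shape: (15, 69, 61, 75)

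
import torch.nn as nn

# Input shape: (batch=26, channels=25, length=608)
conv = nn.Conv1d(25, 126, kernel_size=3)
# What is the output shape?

Input shape: (26, 25, 608)
Output shape: (26, 126, 606)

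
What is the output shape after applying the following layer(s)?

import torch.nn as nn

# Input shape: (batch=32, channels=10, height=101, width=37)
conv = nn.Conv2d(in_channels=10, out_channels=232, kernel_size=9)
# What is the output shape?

Input shape: (32, 10, 101, 37)
Output shape: (32, 232, 93, 29)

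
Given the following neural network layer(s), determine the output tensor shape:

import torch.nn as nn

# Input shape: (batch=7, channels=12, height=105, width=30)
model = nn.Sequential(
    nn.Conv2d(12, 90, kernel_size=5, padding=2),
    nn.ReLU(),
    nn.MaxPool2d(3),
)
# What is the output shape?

Input shape: (7, 12, 105, 30)
  -> after Conv2d: (7, 90, 105, 30)
  -> after ReLU: (7, 90, 105, 30)
Output shape: (7, 90, 35, 10)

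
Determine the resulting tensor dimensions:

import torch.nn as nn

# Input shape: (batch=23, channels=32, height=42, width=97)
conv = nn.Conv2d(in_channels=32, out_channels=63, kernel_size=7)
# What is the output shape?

Input shape: (23, 32, 42, 97)
Output shape: (23, 63, 36, 91)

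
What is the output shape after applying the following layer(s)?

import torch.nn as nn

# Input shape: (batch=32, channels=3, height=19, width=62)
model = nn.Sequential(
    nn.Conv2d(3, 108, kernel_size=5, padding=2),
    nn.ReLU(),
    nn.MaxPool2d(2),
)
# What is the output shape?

Input shape: (32, 3, 19, 62)
  -> after Conv2d: (32, 108, 19, 62)
  -> after ReLU: (32, 108, 19, 62)
Output shape: (32, 108, 9, 31)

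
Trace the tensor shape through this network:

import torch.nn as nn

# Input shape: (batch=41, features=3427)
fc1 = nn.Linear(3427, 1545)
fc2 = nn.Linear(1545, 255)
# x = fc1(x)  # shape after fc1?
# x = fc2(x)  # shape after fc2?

Input shape: (41, 3427)
  -> after fc1: (41, 1545)
Output shape: (41, 255)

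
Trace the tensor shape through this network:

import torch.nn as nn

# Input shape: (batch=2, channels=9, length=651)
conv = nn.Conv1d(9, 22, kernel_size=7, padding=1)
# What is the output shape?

Input shape: (2, 9, 651)
Output shape: (2, 22, 647)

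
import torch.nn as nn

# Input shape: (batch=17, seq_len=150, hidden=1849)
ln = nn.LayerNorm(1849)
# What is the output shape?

Input shape: (17, 150, 1849)
Output shape: (17, 150, 1849)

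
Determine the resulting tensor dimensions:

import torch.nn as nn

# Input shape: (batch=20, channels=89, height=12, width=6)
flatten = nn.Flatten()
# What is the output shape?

Input shape: (20, 89, 12, 6)
Output shape: (20, 6408)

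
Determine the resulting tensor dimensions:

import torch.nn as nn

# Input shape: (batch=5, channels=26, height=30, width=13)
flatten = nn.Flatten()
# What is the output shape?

Input shape: (5, 26, 30, 13)
Output shape: (5, 10140)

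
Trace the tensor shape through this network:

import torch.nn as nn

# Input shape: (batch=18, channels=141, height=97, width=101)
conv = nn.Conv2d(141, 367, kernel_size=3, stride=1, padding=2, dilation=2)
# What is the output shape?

Input shape: (18, 141, 97, 101)
Output shape: (18, 367, 97, 101)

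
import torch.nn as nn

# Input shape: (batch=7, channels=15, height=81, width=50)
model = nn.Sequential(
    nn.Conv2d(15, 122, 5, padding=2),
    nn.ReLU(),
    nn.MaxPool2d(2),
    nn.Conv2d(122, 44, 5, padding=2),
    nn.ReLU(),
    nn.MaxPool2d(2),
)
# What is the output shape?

Input shape: (7, 15, 81, 50)
  -> after first Conv2d: (7, 122, 81, 50)
  -> after first MaxPool2d: (7, 122, 40, 25)
  -> after second Conv2d: (7, 44, 40, 25)
Output shape: (7, 44, 20, 12)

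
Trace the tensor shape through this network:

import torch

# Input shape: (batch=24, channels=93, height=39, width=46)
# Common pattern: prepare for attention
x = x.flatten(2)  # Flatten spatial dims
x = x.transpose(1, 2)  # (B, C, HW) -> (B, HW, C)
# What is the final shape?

Input shape: (24, 93, 39, 46)
  -> after flatten(2): (24, 93, 1794)
Output shape: (24, 1794, 93)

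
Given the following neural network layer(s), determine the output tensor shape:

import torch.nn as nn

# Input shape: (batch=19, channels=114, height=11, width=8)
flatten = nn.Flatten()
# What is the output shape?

Input shape: (19, 114, 11, 8)
Output shape: (19, 10032)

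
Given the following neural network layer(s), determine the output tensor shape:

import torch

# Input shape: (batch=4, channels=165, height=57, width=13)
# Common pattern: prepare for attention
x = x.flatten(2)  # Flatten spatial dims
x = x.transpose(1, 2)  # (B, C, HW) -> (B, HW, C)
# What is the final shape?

Input shape: (4, 165, 57, 13)
  -> after flatten(2): (4, 165, 741)
Output shape: (4, 741, 165)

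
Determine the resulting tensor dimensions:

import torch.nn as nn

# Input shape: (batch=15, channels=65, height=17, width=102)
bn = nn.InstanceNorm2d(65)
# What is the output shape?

Input shape: (15, 65, 17, 102)
Output shape: (15, 65, 17, 102)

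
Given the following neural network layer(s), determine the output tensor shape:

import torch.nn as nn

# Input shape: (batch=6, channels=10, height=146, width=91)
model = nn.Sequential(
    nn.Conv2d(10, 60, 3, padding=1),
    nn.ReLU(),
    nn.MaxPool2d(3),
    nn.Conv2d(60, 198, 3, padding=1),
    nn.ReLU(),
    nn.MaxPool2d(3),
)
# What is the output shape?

Input shape: (6, 10, 146, 91)
  -> after first Conv2d: (6, 60, 146, 91)
  -> after first MaxPool2d: (6, 60, 48, 30)
  -> after second Conv2d: (6, 198, 48, 30)
Output shape: (6, 198, 16, 10)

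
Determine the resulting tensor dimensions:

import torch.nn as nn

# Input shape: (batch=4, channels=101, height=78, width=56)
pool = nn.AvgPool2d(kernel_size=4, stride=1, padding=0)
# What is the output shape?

Input shape: (4, 101, 78, 56)
Output shape: (4, 101, 75, 53)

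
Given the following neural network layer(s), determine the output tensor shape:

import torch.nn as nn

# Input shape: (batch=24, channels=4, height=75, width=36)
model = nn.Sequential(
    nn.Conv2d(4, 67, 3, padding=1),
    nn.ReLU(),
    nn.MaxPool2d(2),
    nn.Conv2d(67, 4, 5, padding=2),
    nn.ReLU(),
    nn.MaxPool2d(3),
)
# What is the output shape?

Input shape: (24, 4, 75, 36)
  -> after first Conv2d: (24, 67, 75, 36)
  -> after first MaxPool2d: (24, 67, 37, 18)
  -> after second Conv2d: (24, 4, 37, 18)
Output shape: (24, 4, 12, 6)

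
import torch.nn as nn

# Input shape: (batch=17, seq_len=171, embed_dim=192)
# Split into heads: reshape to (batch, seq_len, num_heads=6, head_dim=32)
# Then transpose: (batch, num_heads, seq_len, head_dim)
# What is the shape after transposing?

Input shape: (17, 171, 192)
  -> after reshape: (17, 171, 6, 32)
Output shape: (17, 6, 171, 32)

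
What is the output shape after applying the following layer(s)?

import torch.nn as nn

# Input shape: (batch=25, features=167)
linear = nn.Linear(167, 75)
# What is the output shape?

Input shape: (25, 167)
Output shape: (25, 75)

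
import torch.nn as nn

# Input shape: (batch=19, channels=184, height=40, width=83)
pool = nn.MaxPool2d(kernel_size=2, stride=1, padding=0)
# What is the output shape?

Input shape: (19, 184, 40, 83)
Output shape: (19, 184, 39, 82)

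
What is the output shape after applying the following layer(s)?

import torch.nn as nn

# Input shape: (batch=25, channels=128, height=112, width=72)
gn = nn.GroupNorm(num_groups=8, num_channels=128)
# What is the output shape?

Input shape: (25, 128, 112, 72)
Output shape: (25, 128, 112, 72)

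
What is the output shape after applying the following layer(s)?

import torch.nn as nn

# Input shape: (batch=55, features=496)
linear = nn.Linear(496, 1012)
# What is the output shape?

Input shape: (55, 496)
Output shape: (55, 1012)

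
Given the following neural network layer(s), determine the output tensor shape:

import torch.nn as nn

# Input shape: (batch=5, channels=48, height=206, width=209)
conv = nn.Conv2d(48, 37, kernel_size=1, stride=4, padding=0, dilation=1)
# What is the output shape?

Input shape: (5, 48, 206, 209)
Output shape: (5, 37, 52, 53)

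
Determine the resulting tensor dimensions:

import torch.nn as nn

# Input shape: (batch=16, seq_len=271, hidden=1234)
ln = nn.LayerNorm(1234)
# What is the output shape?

Input shape: (16, 271, 1234)
Output shape: (16, 271, 1234)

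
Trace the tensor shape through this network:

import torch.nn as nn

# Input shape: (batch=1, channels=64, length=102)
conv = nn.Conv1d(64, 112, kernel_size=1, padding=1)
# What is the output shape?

Input shape: (1, 64, 102)
Output shape: (1, 112, 104)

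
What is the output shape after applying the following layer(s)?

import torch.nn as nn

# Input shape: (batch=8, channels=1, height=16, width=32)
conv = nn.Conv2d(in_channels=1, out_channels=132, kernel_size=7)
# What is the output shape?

Input shape: (8, 1, 16, 32)
Output shape: (8, 132, 10, 26)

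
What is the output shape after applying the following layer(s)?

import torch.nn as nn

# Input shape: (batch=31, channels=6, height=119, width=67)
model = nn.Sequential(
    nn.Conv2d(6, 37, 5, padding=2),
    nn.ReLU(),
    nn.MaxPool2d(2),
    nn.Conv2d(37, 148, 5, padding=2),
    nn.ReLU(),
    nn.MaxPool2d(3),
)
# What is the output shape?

Input shape: (31, 6, 119, 67)
  -> after first Conv2d: (31, 37, 119, 67)
  -> after first MaxPool2d: (31, 37, 59, 33)
  -> after second Conv2d: (31, 148, 59, 33)
Output shape: (31, 148, 19, 11)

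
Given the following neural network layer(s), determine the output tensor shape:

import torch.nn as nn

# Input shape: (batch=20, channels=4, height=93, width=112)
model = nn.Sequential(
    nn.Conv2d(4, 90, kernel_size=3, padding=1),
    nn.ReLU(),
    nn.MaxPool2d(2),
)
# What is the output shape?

Input shape: (20, 4, 93, 112)
  -> after Conv2d: (20, 90, 93, 112)
  -> after ReLU: (20, 90, 93, 112)
Output shape: (20, 90, 46, 56)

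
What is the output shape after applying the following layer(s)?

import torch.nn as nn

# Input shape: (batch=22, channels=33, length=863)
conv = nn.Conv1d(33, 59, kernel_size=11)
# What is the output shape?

Input shape: (22, 33, 863)
Output shape: (22, 59, 853)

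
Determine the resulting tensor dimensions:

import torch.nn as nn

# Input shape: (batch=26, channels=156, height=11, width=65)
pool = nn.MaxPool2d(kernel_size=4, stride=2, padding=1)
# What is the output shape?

Input shape: (26, 156, 11, 65)
Output shape: (26, 156, 5, 32)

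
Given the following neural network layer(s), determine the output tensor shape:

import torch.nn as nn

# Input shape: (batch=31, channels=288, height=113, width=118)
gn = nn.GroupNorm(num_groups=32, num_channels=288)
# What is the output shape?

Input shape: (31, 288, 113, 118)
Output shape: (31, 288, 113, 118)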